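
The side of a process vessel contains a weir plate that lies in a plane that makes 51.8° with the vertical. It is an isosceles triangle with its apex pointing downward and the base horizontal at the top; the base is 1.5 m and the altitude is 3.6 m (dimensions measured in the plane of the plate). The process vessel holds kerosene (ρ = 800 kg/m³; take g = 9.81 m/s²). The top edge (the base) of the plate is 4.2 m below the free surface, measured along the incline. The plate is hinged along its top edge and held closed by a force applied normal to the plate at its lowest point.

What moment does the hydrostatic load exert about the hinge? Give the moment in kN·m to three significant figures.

γ = ρg = 800 × 9.81 / 1000 = 7.848 kN/m³.
The plate makes 51.8° with the vertical, i.e. θ = 90° − 51.8° = 38.2° to the horizontal. Measuring y along the incline from the free-surface line, vertical depth h = y·sinθ with sinθ = 0.618408.
With the apex down, the centroid sits h/3 = 3.6/3 = 1.2 m below the base (the top edge), so y_c = 4.2 + 1.2 = 5.4 m and h_c = 5.4 × 0.618408 = 3.3394 m.
A = ½ × 1.5 × 3.6 = 2.7 m².
Resultant F = γ·h_c·A = 7.848 × 3.3394 × 2.7 = 70.7606 kN.
I_c = b·h³/36 = 1.5 × 3.6³/36 = 1.944 m⁴.
Centre of pressure: y_p = y_c + I_c/(y_c·A) = 5.4 + 1.944/(5.4 × 2.7) = 5.4 + 0.133333 = 5.53333 m along the plane.
The resultant acts 1.2 + 0.133333 = 1.33333 m (along the plate) below the hinge at the top edge, so the moment about the hinge is M = F × 1.33333 = 70.7606 × 1.33333 = 94.3472 kN·m.

M ≈ 94.3 kN·m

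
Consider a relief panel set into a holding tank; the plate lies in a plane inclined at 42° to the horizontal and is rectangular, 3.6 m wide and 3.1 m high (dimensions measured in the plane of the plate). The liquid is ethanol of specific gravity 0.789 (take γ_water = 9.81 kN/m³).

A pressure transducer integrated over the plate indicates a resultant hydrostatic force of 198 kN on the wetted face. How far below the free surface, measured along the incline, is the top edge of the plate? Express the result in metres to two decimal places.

γ = 0.789 × 9.81 = 7.74009 kN/m³.
A = 3.6 × 3.1 = 11.16 m².
From F = γ·h_c·A, the centroid depth is h_c = 198/(7.74009 × 11.16) = 2.29221 m.
Let θ = 42° be the plate's angle to the horizontal; measure y along the incline from where the plane meets the free surface. Vertical depth h = y·sinθ with sinθ = 0.669131.
Along the incline, y_c = h_c/sinθ = 2.29221/0.669131 = 3.42565 m.
The centroid lies 3.1/2 = 1.55 m below the top edge, so the top edge sits at y_top = 3.42565 − 1.55 = 1.87565 m along the incline.

y_top ≈ 1.88 m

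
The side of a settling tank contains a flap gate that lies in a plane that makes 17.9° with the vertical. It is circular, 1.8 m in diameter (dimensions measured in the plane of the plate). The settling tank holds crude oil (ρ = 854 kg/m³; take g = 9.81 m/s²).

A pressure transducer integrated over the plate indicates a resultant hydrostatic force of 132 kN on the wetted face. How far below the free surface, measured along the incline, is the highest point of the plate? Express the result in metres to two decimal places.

y_top ≈ 5.61 m

γ = ρg = 854 × 9.81 / 1000 = 8.37774 kN/m³.
A = π(0.9)² = 2.54469 m².
From F = γ·h_c·A, the centroid depth is h_c = 132/(8.37774 × 2.54469) = 6.19173 m.
The plate makes 17.9° with the vertical, i.e. θ = 90° − 17.9° = 72.1° to the horizontal. Measuring y along the incline from the free-surface line, vertical depth h = y·sinθ with sinθ = 0.951594.
Along the incline, y_c = h_c/sinθ = 6.19173/0.951594 = 6.50669 m.
The centroid is at the centre, 0.9 m below the top of the plate, so the highest point sits at y_top = 6.50669 − 0.9 = 5.60669 m along the incline.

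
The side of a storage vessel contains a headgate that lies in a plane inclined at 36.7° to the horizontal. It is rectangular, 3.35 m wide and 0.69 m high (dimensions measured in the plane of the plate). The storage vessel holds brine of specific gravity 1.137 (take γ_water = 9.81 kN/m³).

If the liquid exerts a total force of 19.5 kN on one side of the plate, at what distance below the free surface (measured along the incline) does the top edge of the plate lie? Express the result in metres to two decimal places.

y_top ≈ 0.92 m

γ = 1.137 × 9.81 = 11.15397 kN/m³.
A = 3.35 × 0.69 = 2.3115 m².
From F = γ·h_c·A, the centroid depth is h_c = 19.5/(11.15397 × 2.3115) = 0.75633 m.
Let θ = 36.7° be the plate's angle to the horizontal; measure y along the incline from where the plane meets the free surface. Vertical depth h = y·sinθ with sinθ = 0.597625.
Along the incline, y_c = h_c/sinθ = 0.75633/0.597625 = 1.26556 m.
The centroid lies 0.69/2 = 0.345 m below the top edge, so the top edge sits at y_top = 1.26556 − 0.345 = 0.92056 m along the incline.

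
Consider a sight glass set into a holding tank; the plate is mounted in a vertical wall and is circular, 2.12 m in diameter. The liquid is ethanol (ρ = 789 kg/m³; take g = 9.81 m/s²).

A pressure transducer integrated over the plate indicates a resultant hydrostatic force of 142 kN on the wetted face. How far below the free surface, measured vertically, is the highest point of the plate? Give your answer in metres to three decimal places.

d_top ≈ 4.137 m

γ = ρg = 789 × 9.81 / 1000 = 7.74009 kN/m³.
A = π(1.06)² = 3.52989 m².
From F = γ·h_c·A, the centroid depth is h_c = 142/(7.74009 × 3.52989) = 5.19734 m.
The centroid is at the centre, 1.06 m below the top of the plate, so the highest point sits at h_top = 5.19734 − 1.06 = 4.13734 m below the surface.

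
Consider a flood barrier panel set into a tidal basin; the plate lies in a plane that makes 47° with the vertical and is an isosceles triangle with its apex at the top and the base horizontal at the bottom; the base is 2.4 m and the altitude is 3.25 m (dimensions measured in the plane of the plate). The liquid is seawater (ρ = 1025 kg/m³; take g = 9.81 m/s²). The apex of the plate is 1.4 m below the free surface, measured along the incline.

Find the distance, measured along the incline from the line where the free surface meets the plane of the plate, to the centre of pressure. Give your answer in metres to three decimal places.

y_p = 3.731 m

γ = ρg = 1025 × 9.81 / 1000 = 10.05525 kN/m³.
The plate makes 47° with the vertical, i.e. θ = 90° − 47° = 43° to the horizontal. Measuring y along the incline from the free-surface line, vertical depth h = y·sinθ with sinθ = 0.681998.
With the apex up, the centroid sits 2h/3 = 2 × 3.25/3 = 2.16667 m below the apex, so y_c = 1.4 + 2.16667 = 3.56667 m and h_c = 3.56667 × 0.681998 = 2.43246 m.
A = ½ × 2.4 × 3.25 = 3.9 m².
Resultant F = γ·h_c·A = 10.05525 × 2.43246 × 3.9 = 95.3901 kN.
I_c = b·h³/36 = 2.4 × 3.25³/36 = 2.28854 m⁴.
Centre of pressure: y_p = y_c + I_c/(y_c·A) = 3.56667 + 2.28854/(3.56667 × 3.9) = 3.56667 + 0.164525 = 3.73119 m along the plane.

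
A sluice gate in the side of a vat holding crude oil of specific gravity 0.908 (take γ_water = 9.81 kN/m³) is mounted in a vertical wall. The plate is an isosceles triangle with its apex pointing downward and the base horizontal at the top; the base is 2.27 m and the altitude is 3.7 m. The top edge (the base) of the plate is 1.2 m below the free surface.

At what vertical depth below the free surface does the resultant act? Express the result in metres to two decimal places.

γ = 0.908 × 9.81 = 8.90748 kN/m³.
With the apex down, the centroid sits h/3 = 3.7/3 = 1.23333 m below the base (the top edge), so the centroid depth is h_c = 1.2 + 1.23333 = 2.43333 m.
A = ½ × 2.27 × 3.7 = 4.1995 m².
Resultant F = γ·h_c·A = 8.90748 × 2.43333 × 4.1995 = 91.0235 kN.
I_c = b·h³/36 = 2.27 × 3.7³/36 = 3.19395 m⁴.
Centre of pressure: y_p = y_c + I_c/(y_c·A) = 2.43333 + 3.19395/(2.43333 × 4.1995) = 2.43333 + 0.312557 = 2.74589 m along the plane.

h_p = 2.75 m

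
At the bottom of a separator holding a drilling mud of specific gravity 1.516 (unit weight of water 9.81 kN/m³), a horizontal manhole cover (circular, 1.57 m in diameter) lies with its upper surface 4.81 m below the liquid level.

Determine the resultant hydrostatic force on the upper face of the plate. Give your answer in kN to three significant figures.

γ = 1.516 × 9.81 = 14.87196 kN/m³.
The plate is horizontal, so pressure is uniform at p = γ·h = 14.87196 × 4.81 = 71.5341 kN/m².
A = π(0.785)² = 1.93593 m².
F = p·A = 71.5341 × 1.93593 = 138.485 kN.

F ≈ 138 kN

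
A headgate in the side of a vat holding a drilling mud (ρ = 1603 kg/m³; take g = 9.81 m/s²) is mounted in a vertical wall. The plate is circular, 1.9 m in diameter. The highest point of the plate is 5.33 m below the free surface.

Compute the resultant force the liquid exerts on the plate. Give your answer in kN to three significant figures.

γ = ρg = 1603 × 9.81 / 1000 = 15.72543 kN/m³.
The centroid is at the centre, 0.95 m below the top of the plate, so the centroid depth is h_c = 5.33 + 0.95 = 6.28 m.
A = π(0.95)² = 2.83529 m².
Resultant F = γ·h_c·A = 15.72543 × 6.28 × 2.83529 = 280.001 kN.

F ≈ 280 kN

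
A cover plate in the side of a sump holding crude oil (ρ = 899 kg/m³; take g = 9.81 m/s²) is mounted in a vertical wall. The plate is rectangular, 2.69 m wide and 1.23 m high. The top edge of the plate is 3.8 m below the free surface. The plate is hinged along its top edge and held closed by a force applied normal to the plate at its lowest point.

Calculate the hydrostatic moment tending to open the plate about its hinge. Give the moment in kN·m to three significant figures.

γ = ρg = 899 × 9.81 / 1000 = 8.81919 kN/m³.
The centroid lies 1.23/2 = 0.615 m below the top edge, so the centroid depth is h_c = 3.8 + 0.615 = 4.415 m.
A = 2.69 × 1.23 = 3.3087 m².
Resultant F = γ·h_c·A = 8.81919 × 4.415 × 3.3087 = 128.83 kN.
I_c = b·h³/12 = 2.69 × 1.23³/12 = 0.417144 m⁴.
Centre of pressure: y_p = y_c + I_c/(y_c·A) = 4.415 + 0.417144/(4.415 × 3.3087) = 4.415 + 0.028556 = 4.44356 m along the plane.
The resultant acts 0.615 + 0.028556 = 0.643556 m (along the plate) below the hinge at the top edge, so the moment about the hinge is M = F × 0.643556 = 128.83 × 0.643556 = 82.9093 kN·m.

M ≈ 82.9 kN·m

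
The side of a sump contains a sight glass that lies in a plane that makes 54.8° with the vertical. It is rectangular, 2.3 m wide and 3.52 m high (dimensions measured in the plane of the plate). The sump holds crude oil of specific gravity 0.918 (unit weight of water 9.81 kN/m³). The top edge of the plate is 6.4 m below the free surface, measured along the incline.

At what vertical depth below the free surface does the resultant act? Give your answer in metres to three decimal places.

h_p = 4.777 m

γ = 0.918 × 9.81 = 9.00558 kN/m³.
The plate makes 54.8° with the vertical, i.e. θ = 90° − 54.8° = 35.2° to the horizontal. Measuring y along the incline from the free-surface line, vertical depth h = y·sinθ with sinθ = 0.576432.
The centroid lies 3.52/2 = 1.76 m below the top edge, so y_c = 6.4 + 1.76 = 8.16 m and h_c = 8.16 × 0.576432 = 4.70369 m.
A = 2.3 × 3.52 = 8.096 m².
Resultant F = γ·h_c·A = 9.00558 × 4.70369 × 8.096 = 342.942 kN.
I_c = b·h³/12 = 2.3 × 3.52³/12 = 8.35939 m⁴.
Centre of pressure: y_p = y_c + I_c/(y_c·A) = 8.16 + 8.35939/(8.16 × 8.096) = 8.16 + 0.126536 = 8.28654 m along the plane.
Vertically, h_p = y_p·sinθ = 8.28654 × 0.576432 = 4.77663 m.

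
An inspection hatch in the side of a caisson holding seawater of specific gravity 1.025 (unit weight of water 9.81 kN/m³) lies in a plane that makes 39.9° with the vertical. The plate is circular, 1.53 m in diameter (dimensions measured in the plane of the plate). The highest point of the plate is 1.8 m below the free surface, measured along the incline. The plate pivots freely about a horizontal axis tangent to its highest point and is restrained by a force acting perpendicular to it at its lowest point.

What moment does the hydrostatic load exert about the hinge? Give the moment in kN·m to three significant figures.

γ = 1.025 × 9.81 = 10.05525 kN/m³.
The plate makes 39.9° with the vertical, i.e. θ = 90° − 39.9° = 50.1° to the horizontal. Measuring y along the incline from the free-surface line, vertical depth h = y·sinθ with sinθ = 0.767165.
The centroid is at the centre, 0.765 m below the top of the plate, so y_c = 1.8 + 0.765 = 2.565 m and h_c = 2.565 × 0.767165 = 1.96778 m.
A = π(0.765)² = 1.83854 m².
Resultant F = γ·h_c·A = 10.05525 × 1.96778 × 1.83854 = 36.3783 kN.
I_c = πr⁴/4 = π × 0.765⁴/4 = 0.26899 m⁴.
Centre of pressure: y_p = y_c + I_c/(y_c·A) = 2.565 + 0.26899/(2.565 × 1.83854) = 2.565 + 0.0570395 = 2.62204 m along the plane.
The resultant acts 0.765 + 0.0570395 = 0.82204 m (along the plate) below the hinge at the top edge, so the moment about the hinge is M = F × 0.82204 = 36.3783 × 0.82204 = 29.9044 kN·m.

M ≈ 29.9 kN·m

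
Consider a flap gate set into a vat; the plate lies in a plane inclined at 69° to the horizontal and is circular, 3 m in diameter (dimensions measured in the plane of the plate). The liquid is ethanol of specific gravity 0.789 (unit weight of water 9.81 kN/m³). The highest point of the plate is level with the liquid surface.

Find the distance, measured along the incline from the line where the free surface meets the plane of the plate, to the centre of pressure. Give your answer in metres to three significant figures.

y_p = 1.88 m

γ = 0.789 × 9.81 = 7.74009 kN/m³.
Let θ = 69° be the plate's angle to the horizontal; measure y along the incline from where the plane meets the free surface. Vertical depth h = y·sinθ with sinθ = 0.933580.
The centroid is at the centre, 1.5 m below the top of the plate, so y_c = 1.5 m and h_c = 1.5 × 0.933580 = 1.40037 m.
A = π(1.5)² = 7.06858 m².
Resultant F = γ·h_c·A = 7.74009 × 1.40037 × 7.06858 = 76.6163 kN.
I_c = πr⁴/4 = π × 1.5⁴/4 = 3.97608 m⁴.
Centre of pressure: y_p = y_c + I_c/(y_c·A) = 1.5 + 3.97608/(1.5 × 7.06858) = 1.5 + 0.375 = 1.875 m along the plane.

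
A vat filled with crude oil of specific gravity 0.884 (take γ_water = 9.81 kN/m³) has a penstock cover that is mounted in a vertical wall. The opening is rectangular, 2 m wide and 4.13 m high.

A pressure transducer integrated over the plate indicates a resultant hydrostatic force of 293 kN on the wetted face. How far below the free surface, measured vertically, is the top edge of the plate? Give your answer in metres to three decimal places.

γ = 0.884 × 9.81 = 8.67204 kN/m³.
A = 2 × 4.13 = 8.26 m².
From F = γ·h_c·A, the centroid depth is h_c = 293/(8.67204 × 8.26) = 4.0904 m.
The centroid lies 4.13/2 = 2.065 m below the top edge, so the top edge sits at h_top = 4.0904 − 2.065 = 2.0254 m below the surface.

d_top ≈ 2.025 m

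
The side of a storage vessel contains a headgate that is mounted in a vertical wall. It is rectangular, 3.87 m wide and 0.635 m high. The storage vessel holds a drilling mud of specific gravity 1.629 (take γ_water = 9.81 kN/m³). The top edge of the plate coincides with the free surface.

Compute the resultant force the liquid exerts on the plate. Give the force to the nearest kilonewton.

γ = 1.629 × 9.81 = 15.98049 kN/m³.
The centroid lies 0.635/2 = 0.3175 m below the top edge, so the centroid depth is h_c = 0.3175 m.
A = 3.87 × 0.635 = 2.45745 m².
Resultant F = γ·h_c·A = 15.98049 × 0.3175 × 2.45745 = 12.4686 kN.

F ≈ 12 kN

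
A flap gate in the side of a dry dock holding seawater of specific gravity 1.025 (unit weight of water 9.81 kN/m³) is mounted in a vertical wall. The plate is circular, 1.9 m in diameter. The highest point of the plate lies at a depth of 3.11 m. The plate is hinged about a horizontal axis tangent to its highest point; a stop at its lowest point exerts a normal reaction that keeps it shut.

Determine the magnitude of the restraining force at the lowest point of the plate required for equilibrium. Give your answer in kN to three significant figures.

γ = 1.025 × 9.81 = 10.05525 kN/m³.
The centroid is at the centre, 0.95 m below the top of the plate, so the centroid depth is h_c = 3.11 + 0.95 = 4.06 m.
A = π(0.95)² = 2.83529 m².
Resultant F = γ·h_c·A = 10.05525 × 4.06 × 2.83529 = 115.749 kN.
I_c = πr⁴/4 = π × 0.95⁴/4 = 0.639712 m⁴.
Centre of pressure: y_p = y_c + I_c/(y_c·A) = 4.06 + 0.639712/(4.06 × 2.83529) = 4.06 + 0.0555726 = 4.11557 m along the plane.
The resultant acts 0.95 + 0.0555726 = 1.00557 m (along the plate) below the hinge at the top edge, so the moment about the hinge is M = F × 1.00557 = 115.749 × 1.00557 = 116.394 kN·m.
A normal force at the bottom, 1.9 m from the hinge, must supply this moment: P = 116.394/1.9 = 61.26 kN.

P ≈ 61.3 kN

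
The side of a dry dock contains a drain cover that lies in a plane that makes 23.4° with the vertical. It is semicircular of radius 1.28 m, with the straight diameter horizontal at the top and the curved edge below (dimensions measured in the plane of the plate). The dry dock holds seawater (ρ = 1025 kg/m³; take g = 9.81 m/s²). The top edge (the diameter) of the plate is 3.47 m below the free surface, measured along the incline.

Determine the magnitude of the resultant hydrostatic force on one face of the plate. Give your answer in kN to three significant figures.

γ = ρg = 1025 × 9.81 / 1000 = 10.05525 kN/m³.
The plate makes 23.4° with the vertical, i.e. θ = 90° − 23.4° = 66.6° to the horizontal. Measuring y along the incline from the free-surface line, vertical depth h = y·sinθ with sinθ = 0.917755.
The centroid of a semicircle lies 4r/(3π) = 0.543249 m from the diameter, here below the top edge, so y_c = 3.47 + 0.543249 = 4.01325 m and h_c = 4.01325 × 0.917755 = 3.68318 m.
A = πr²/2 = π × 1.28²/2 = 2.57359 m².
Resultant F = γ·h_c·A = 10.05525 × 3.68318 × 2.57359 = 95.3137 kN.

F ≈ 95.3 kN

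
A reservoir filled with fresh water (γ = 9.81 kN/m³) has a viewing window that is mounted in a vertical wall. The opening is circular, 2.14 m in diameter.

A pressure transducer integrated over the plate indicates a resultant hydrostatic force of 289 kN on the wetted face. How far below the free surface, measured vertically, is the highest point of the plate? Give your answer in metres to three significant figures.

d_top ≈ 7.12 m

γ = 9.81 kN/m³.
A = π(1.07)² = 3.59681 m².
From F = γ·h_c·A, the centroid depth is h_c = 289/(9.81 × 3.59681) = 8.19052 m.
The centroid is at the centre, 1.07 m below the top of the plate, so the highest point sits at h_top = 8.19052 − 1.07 = 7.12052 m below the surface.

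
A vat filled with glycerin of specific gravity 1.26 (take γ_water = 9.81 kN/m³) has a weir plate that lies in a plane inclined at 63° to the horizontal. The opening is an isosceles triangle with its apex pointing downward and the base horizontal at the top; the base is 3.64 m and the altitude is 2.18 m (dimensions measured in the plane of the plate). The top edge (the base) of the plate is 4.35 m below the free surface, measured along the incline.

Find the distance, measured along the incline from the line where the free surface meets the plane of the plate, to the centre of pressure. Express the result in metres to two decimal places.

γ = 1.26 × 9.81 = 12.3606 kN/m³.
Let θ = 63° be the plate's angle to the horizontal; measure y along the incline from where the plane meets the free surface. Vertical depth h = y·sinθ with sinθ = 0.891007.
With the apex down, the centroid sits h/3 = 2.18/3 = 0.726667 m below the base (the top edge), so y_c = 4.35 + 0.726667 = 5.07667 m and h_c = 5.07667 × 0.891007 = 4.52335 m.
A = ½ × 3.64 × 2.18 = 3.9676 m².
Resultant F = γ·h_c·A = 12.3606 × 4.52335 × 3.9676 = 221.834 kN.
I_c = b·h³/36 = 3.64 × 2.18³/36 = 1.04753 m⁴.
Centre of pressure: y_p = y_c + I_c/(y_c·A) = 5.07667 + 1.04753/(5.07667 × 3.9676) = 5.07667 + 0.0520067 = 5.12868 m along the plane.

y_p = 5.13 m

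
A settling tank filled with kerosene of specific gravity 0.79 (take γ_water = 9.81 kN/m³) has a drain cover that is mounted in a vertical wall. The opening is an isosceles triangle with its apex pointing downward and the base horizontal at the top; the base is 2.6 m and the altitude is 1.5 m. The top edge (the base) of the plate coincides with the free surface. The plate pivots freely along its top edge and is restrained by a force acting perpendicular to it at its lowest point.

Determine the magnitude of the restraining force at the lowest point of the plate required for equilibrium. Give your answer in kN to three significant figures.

γ = 0.79 × 9.81 = 7.7499 kN/m³.
With the apex down, the centroid sits h/3 = 1.5/3 = 0.5 m below the base (the top edge), so the centroid depth is h_c = 0.5 m.
A = ½ × 2.6 × 1.5 = 1.95 m².
Resultant F = γ·h_c·A = 7.7499 × 0.5 × 1.95 = 7.55615 kN.
I_c = b·h³/36 = 2.6 × 1.5³/36 = 0.24375 m⁴.
Centre of pressure: y_p = y_c + I_c/(y_c·A) = 0.5 + 0.24375/(0.5 × 1.95) = 0.5 + 0.25 = 0.75 m along the plane.
The resultant acts 0.5 + 0.25 = 0.75 m (along the plate) below the hinge at the top edge, so the moment about the hinge is M = F × 0.75 = 7.55615 × 0.75 = 5.66711 kN·m.
A normal force at the bottom, 1.5 m from the hinge, must supply this moment: P = 5.66711/1.5 = 3.77807 kN.

P ≈ 3.78 kN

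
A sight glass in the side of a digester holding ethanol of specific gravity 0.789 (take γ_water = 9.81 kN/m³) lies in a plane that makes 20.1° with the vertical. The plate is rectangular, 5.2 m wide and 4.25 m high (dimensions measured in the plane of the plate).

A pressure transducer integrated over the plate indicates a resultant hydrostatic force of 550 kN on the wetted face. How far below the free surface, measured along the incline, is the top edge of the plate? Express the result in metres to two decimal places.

γ = 0.789 × 9.81 = 7.74009 kN/m³.
A = 5.2 × 4.25 = 22.1 m².
From F = γ·h_c·A, the centroid depth is h_c = 550/(7.74009 × 22.1) = 3.21532 m.
The plate makes 20.1° with the vertical, i.e. θ = 90° − 20.1° = 69.9° to the horizontal. Measuring y along the incline from the free-surface line, vertical depth h = y·sinθ with sinθ = 0.939094.
Along the incline, y_c = h_c/sinθ = 3.21532/0.939094 = 3.42385 m.
The centroid lies 4.25/2 = 2.125 m below the top edge, so the top edge sits at y_top = 3.42385 − 2.125 = 1.29885 m along the incline.

y_top ≈ 1.30 m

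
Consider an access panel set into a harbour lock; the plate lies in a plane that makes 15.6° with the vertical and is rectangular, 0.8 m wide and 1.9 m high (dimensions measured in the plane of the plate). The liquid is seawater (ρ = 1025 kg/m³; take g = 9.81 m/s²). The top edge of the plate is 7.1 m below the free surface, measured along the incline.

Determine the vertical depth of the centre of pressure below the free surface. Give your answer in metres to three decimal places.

γ = ρg = 1025 × 9.81 / 1000 = 10.05525 kN/m³.
The plate makes 15.6° with the vertical, i.e. θ = 90° − 15.6° = 74.4° to the horizontal. Measuring y along the incline from the free-surface line, vertical depth h = y·sinθ with sinθ = 0.963163.
The centroid lies 1.9/2 = 0.95 m below the top edge, so y_c = 7.1 + 0.95 = 8.05 m and h_c = 8.05 × 0.963163 = 7.75346 m.
A = 0.8 × 1.9 = 1.52 m².
Resultant F = γ·h_c·A = 10.05525 × 7.75346 × 1.52 = 118.504 kN.
I_c = b·h³/12 = 0.8 × 1.9³/12 = 0.457267 m⁴.
Centre of pressure: y_p = y_c + I_c/(y_c·A) = 8.05 + 0.457267/(8.05 × 1.52) = 8.05 + 0.0373706 = 8.08737 m along the plane.
Vertically, h_p = y_p·sinθ = 8.08737 × 0.963163 = 7.78946 m.

h_p = 7.789 m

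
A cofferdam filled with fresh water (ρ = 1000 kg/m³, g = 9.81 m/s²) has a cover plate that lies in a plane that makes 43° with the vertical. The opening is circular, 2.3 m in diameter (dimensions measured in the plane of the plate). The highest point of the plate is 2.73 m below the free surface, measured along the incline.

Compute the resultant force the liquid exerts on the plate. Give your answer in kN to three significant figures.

γ = ρg = 1000 × 9.81 = 9810 N/m³ = 9.81 kN/m³.
The plate makes 43° with the vertical, i.e. θ = 90° − 43° = 47° to the horizontal. Measuring y along the incline from the free-surface line, vertical depth h = y·sinθ with sinθ = 0.731354.
The centroid is at the centre, 1.15 m below the top of the plate, so y_c = 2.73 + 1.15 = 3.88 m and h_c = 3.88 × 0.731354 = 2.83765 m.
A = π(1.15)² = 4.15476 m².
Resultant F = γ·h_c·A = 9.81 × 2.83765 × 4.15476 = 115.657 kN.

F ≈ 116 kN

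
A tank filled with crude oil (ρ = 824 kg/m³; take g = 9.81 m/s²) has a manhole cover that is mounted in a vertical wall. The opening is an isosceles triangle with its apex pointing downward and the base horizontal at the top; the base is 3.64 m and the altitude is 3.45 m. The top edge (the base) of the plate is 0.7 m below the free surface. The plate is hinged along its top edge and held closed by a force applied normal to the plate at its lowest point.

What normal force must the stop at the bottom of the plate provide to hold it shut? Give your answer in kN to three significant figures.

γ = ρg = 824 × 9.81 / 1000 = 8.08344 kN/m³.
With the apex down, the centroid sits h/3 = 3.45/3 = 1.15 m below the base (the top edge), so the centroid depth is h_c = 0.7 + 1.15 = 1.85 m.
A = ½ × 3.64 × 3.45 = 6.279 m².
Resultant F = γ·h_c·A = 8.08344 × 1.85 × 6.279 = 93.8985 kN.
I_c = b·h³/36 = 3.64 × 3.45³/36 = 4.15199 m⁴.
Centre of pressure: y_p = y_c + I_c/(y_c·A) = 1.85 + 4.15199/(1.85 × 6.279) = 1.85 + 0.357433 = 2.20743 m along the plane.
The resultant acts 1.15 + 0.357433 = 1.50743 m (along the plate) below the hinge at the top edge, so the moment about the hinge is M = F × 1.50743 = 93.8985 × 1.50743 = 141.545 kN·m.
A normal force at the bottom, 3.45 m from the hinge, must supply this moment: P = 141.545/3.45 = 41.0275 kN.

P ≈ 41.0 kN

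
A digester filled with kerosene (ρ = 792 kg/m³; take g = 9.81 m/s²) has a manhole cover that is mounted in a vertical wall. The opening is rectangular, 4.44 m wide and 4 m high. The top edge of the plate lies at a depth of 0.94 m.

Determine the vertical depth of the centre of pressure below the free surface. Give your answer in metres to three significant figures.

γ = ρg = 792 × 9.81 / 1000 = 7.76952 kN/m³.
The centroid lies 4/2 = 2 m below the top edge, so the centroid depth is h_c = 0.94 + 2 = 2.94 m.
A = 4.44 × 4 = 17.76 m².
Resultant F = γ·h_c·A = 7.76952 × 2.94 × 17.76 = 405.681 kN.
I_c = b·h³/12 = 4.44 × 4³/12 = 23.68 m⁴.
Centre of pressure: y_p = y_c + I_c/(y_c·A) = 2.94 + 23.68/(2.94 × 17.76) = 2.94 + 0.453515 = 3.39351 m along the plane.

h_p = 3.39 m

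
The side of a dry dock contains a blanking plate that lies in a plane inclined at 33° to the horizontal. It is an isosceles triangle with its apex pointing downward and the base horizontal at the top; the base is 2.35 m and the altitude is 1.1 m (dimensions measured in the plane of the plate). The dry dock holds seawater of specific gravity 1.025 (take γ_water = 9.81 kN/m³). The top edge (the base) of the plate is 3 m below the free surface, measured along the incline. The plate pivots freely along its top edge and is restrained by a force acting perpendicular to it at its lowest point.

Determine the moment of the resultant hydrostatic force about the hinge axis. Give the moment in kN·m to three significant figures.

M ≈ 9.21 kN·m

γ = 1.025 × 9.81 = 10.05525 kN/m³.
Let θ = 33° be the plate's angle to the horizontal; measure y along the incline from where the plane meets the free surface. Vertical depth h = y·sinθ with sinθ = 0.544639.
With the apex down, the centroid sits h/3 = 1.1/3 = 0.366667 m below the base (the top edge), so y_c = 3 + 0.366667 = 3.36667 m and h_c = 3.36667 × 0.544639 = 1.83362 m.
A = ½ × 2.35 × 1.1 = 1.2925 m².
Resultant F = γ·h_c·A = 10.05525 × 1.83362 × 1.2925 = 23.8305 kN.
I_c = b·h³/36 = 2.35 × 1.1³/36 = 0.0868847 m⁴.
Centre of pressure: y_p = y_c + I_c/(y_c·A) = 3.36667 + 0.0868847/(3.36667 × 1.2925) = 3.36667 + 0.019967 = 3.38664 m along the plane.
The resultant acts 0.366667 + 0.019967 = 0.386634 m (along the plate) below the hinge at the top edge, so the moment about the hinge is M = F × 0.386634 = 23.8305 × 0.386634 = 9.21368 kN·m.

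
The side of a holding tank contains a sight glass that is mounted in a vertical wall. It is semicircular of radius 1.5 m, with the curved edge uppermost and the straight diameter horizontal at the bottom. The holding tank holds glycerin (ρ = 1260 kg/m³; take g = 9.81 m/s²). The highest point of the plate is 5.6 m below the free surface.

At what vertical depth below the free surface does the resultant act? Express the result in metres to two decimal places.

γ = ρg = 1260 × 9.81 / 1000 = 12.3606 kN/m³.
The centroid lies 4r/(3π) = 0.63662 m above the diameter, so r − 4r/(3π) = 1.5 − 0.63662 = 0.86338 m below the topmost point, so the centroid depth is h_c = 5.6 + 0.86338 = 6.46338 m.
A = πr²/2 = π × 1.5²/2 = 3.53429 m².
Resultant F = γ·h_c·A = 12.3606 × 6.46338 × 3.53429 = 282.359 kN.
I_c = (π/8 − 8/(9π))·r⁴ = 0.109757 × 1.5⁴ = 0.555645 m⁴.
Centre of pressure: y_p = y_c + I_c/(y_c·A) = 6.46338 + 0.555645/(6.46338 × 3.53429) = 6.46338 + 0.024324 = 6.4877 m along the plane.

h_p = 6.49 m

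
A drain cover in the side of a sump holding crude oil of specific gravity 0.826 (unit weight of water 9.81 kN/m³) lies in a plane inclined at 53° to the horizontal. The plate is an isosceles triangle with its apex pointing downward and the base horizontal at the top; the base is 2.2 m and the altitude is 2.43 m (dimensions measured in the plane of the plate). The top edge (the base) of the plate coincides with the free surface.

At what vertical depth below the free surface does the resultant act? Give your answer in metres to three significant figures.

γ = 0.826 × 9.81 = 8.10306 kN/m³.
Let θ = 53° be the plate's angle to the horizontal; measure y along the incline from where the plane meets the free surface. Vertical depth h = y·sinθ with sinθ = 0.798636.
With the apex down, the centroid sits h/3 = 2.43/3 = 0.81 m below the base (the top edge), so y_c = 0.81 m and h_c = 0.81 × 0.798636 = 0.646895 m.
A = ½ × 2.2 × 2.43 = 2.673 m².
Resultant F = γ·h_c·A = 8.10306 × 0.646895 × 2.673 = 14.0114 kN.
I_c = b·h³/36 = 2.2 × 2.43³/36 = 0.876878 m⁴.
Centre of pressure: y_p = y_c + I_c/(y_c·A) = 0.81 + 0.876878/(0.81 × 2.673) = 0.81 + 0.405 = 1.215 m along the plane.
Vertically, h_p = y_p·sinθ = 1.215 × 0.798636 = 0.970343 m.

h_p = 0.970 m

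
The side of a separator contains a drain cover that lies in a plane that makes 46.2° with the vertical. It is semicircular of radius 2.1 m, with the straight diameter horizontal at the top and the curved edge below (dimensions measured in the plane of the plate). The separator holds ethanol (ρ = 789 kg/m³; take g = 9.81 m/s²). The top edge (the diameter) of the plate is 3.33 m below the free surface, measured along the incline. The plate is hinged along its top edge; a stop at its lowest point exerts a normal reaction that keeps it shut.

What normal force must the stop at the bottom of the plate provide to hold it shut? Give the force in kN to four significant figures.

γ = ρg = 789 × 9.81 / 1000 = 7.74009 kN/m³.
The plate makes 46.2° with the vertical, i.e. θ = 90° − 46.2° = 43.8° to the horizontal. Measuring y along the incline from the free-surface line, vertical depth h = y·sinθ with sinθ = 0.692143.
The centroid of a semicircle lies 4r/(3π) = 0.891268 m from the diameter, here below the top edge, so y_c = 3.33 + 0.891268 = 4.22127 m and h_c = 4.22127 × 0.692143 = 2.92172 m.
A = πr²/2 = π × 2.1²/2 = 6.92721 m².
Resultant F = γ·h_c·A = 7.74009 × 2.92172 × 6.92721 = 156.655 kN.
I_c = (π/8 − 8/(9π))·r⁴ = 0.109757 × 2.1⁴ = 2.13457 m⁴.
Centre of pressure: y_p = y_c + I_c/(y_c·A) = 4.22127 + 2.13457/(4.22127 × 6.92721) = 4.22127 + 0.0729977 = 4.29427 m along the plane.
The resultant acts 0.891268 + 0.0729977 = 0.964266 m (along the plate) below the hinge at the top edge, so the moment about the hinge is M = F × 0.964266 = 156.655 × 0.964266 = 151.057 kN·m.
A normal force at the bottom, 2.1 m from the hinge, must supply this moment: P = 151.057/2.1 = 71.9319 kN.

P ≈ 71.93 kN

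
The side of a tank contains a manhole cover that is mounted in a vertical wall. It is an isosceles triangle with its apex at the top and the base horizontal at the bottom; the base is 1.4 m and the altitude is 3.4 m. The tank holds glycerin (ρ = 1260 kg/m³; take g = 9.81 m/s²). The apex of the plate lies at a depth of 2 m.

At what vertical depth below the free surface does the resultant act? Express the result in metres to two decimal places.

γ = ρg = 1260 × 9.81 / 1000 = 12.3606 kN/m³.
With the apex up, the centroid sits 2h/3 = 2 × 3.4/3 = 2.26667 m below the apex, so the centroid depth is h_c = 2 + 2.26667 = 4.26667 m.
A = ½ × 1.4 × 3.4 = 2.38 m².
Resultant F = γ·h_c·A = 12.3606 × 4.26667 × 2.38 = 125.518 kN.
I_c = b·h³/36 = 1.4 × 3.4³/36 = 1.52849 m⁴.
Centre of pressure: y_p = y_c + I_c/(y_c·A) = 4.26667 + 1.52849/(4.26667 × 2.38) = 4.26667 + 0.150521 = 4.41719 m along the plane.

h_p = 4.42 m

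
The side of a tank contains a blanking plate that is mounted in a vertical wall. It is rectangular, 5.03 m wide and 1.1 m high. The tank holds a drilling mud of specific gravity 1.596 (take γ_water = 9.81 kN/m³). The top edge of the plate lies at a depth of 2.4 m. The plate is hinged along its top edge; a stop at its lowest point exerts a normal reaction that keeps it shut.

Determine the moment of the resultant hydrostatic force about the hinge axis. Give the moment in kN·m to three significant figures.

M ≈ 149 kN·m

γ = 1.596 × 9.81 = 15.65676 kN/m³.
The centroid lies 1.1/2 = 0.55 m below the top edge, so the centroid depth is h_c = 2.4 + 0.55 = 2.95 m.
A = 5.03 × 1.1 = 5.533 m².
Resultant F = γ·h_c·A = 15.65676 × 2.95 × 5.533 = 255.555 kN.
I_c = b·h³/12 = 5.03 × 1.1³/12 = 0.557911 m⁴.
Centre of pressure: y_p = y_c + I_c/(y_c·A) = 2.95 + 0.557911/(2.95 × 5.533) = 2.95 + 0.0341808 = 2.98418 m along the plane.
The resultant acts 0.55 + 0.0341808 = 0.584181 m (along the plate) below the hinge at the top edge, so the moment about the hinge is M = F × 0.584181 = 255.555 × 0.584181 = 149.29 kN·m.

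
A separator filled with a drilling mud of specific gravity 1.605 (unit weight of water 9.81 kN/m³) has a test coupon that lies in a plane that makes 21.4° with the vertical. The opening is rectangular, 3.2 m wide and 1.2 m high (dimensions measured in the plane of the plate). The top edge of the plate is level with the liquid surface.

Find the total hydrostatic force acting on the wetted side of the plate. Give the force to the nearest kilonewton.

F ≈ 34 kN

γ = 1.605 × 9.81 = 15.74505 kN/m³.
The plate makes 21.4° with the vertical, i.e. θ = 90° − 21.4° = 68.6° to the horizontal. Measuring y along the incline from the free-surface line, vertical depth h = y·sinθ with sinθ = 0.931056.
The centroid lies 1.2/2 = 0.6 m below the top edge, so y_c = 0.6 m and h_c = 0.6 × 0.931056 = 0.558634 m.
A = 3.2 × 1.2 = 3.84 m².
Resultant F = γ·h_c·A = 15.74505 × 0.558634 × 3.84 = 33.7756 kN.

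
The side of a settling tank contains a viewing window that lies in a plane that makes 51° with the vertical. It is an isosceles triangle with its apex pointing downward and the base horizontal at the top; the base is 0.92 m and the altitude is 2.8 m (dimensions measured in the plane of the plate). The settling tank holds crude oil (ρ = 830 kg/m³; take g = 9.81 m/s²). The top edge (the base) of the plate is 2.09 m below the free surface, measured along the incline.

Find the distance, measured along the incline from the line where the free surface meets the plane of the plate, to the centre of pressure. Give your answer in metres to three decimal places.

γ = ρg = 830 × 9.81 / 1000 = 8.1423 kN/m³.
The plate makes 51° with the vertical, i.e. θ = 90° − 51° = 39° to the horizontal. Measuring y along the incline from the free-surface line, vertical depth h = y·sinθ with sinθ = 0.629320.
With the apex down, the centroid sits h/3 = 2.8/3 = 0.933333 m below the base (the top edge), so y_c = 2.09 + 0.933333 = 3.02333 m and h_c = 3.02333 × 0.629320 = 1.90264 m.
A = ½ × 0.92 × 2.8 = 1.288 m².
Resultant F = γ·h_c·A = 8.1423 × 1.90264 × 1.288 = 19.9535 kN.
I_c = b·h³/36 = 0.92 × 2.8³/36 = 0.560996 m⁴.
Centre of pressure: y_p = y_c + I_c/(y_c·A) = 3.02333 + 0.560996/(3.02333 × 1.288) = 3.02333 + 0.144065 = 3.16739 m along the plane.

y_p = 3.167 m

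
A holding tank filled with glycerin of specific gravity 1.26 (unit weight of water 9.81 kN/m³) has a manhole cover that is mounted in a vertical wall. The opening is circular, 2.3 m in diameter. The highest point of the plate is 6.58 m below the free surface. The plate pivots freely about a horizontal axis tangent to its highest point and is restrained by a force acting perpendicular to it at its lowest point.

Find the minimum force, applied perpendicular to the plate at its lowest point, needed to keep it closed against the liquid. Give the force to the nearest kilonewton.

γ = 1.26 × 9.81 = 12.3606 kN/m³.
The centroid is at the centre, 1.15 m below the top of the plate, so the centroid depth is h_c = 6.58 + 1.15 = 7.73 m.
A = π(1.15)² = 4.15476 m².
Resultant F = γ·h_c·A = 12.3606 × 7.73 × 4.15476 = 396.977 kN.
I_c = πr⁴/4 = π × 1.15⁴/4 = 1.37367 m⁴.
Centre of pressure: y_p = y_c + I_c/(y_c·A) = 7.73 + 1.37367/(7.73 × 4.15476) = 7.73 + 0.0427717 = 7.77277 m along the plane.
The resultant acts 1.15 + 0.0427717 = 1.19277 m (along the plate) below the hinge at the top edge, so the moment about the hinge is M = F × 1.19277 = 396.977 × 1.19277 = 473.502 kN·m.
A normal force at the bottom, 2.3 m from the hinge, must supply this moment: P = 473.502/2.3 = 205.87 kN.

P ≈ 206 kN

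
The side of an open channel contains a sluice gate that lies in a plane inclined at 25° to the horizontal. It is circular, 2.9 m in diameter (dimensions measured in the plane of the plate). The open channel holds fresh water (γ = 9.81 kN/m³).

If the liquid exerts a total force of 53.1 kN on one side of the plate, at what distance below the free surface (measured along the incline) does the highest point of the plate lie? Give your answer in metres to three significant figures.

y_top ≈ 0.489 m

γ = 9.81 kN/m³.
A = π(1.45)² = 6.6052 m².
From F = γ·h_c·A, the centroid depth is h_c = 53.1/(9.81 × 6.6052) = 0.819482 m.
Let θ = 25° be the plate's angle to the horizontal; measure y along the incline from where the plane meets the free surface. Vertical depth h = y·sinθ with sinθ = 0.422618.
Along the incline, y_c = h_c/sinθ = 0.819482/0.422618 = 1.93906 m.
The centroid is at the centre, 1.45 m below the top of the plate, so the highest point sits at y_top = 1.93906 − 1.45 = 0.48906 m along the incline.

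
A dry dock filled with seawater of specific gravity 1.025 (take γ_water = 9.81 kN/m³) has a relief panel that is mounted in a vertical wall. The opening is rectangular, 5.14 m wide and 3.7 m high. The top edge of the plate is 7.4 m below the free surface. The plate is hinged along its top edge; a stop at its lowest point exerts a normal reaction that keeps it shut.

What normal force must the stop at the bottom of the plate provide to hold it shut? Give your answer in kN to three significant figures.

P ≈ 943 kN

γ = 1.025 × 9.81 = 10.05525 kN/m³.
The centroid lies 3.7/2 = 1.85 m below the top edge, so the centroid depth is h_c = 7.4 + 1.85 = 9.25 m.
A = 5.14 × 3.7 = 19.018 m².
Resultant F = γ·h_c·A = 10.05525 × 9.25 × 19.018 = 1768.88 kN.
I_c = b·h³/12 = 5.14 × 3.7³/12 = 21.6964 m⁴.
Centre of pressure: y_p = y_c + I_c/(y_c·A) = 9.25 + 21.6964/(9.25 × 19.018) = 9.25 + 0.123334 = 9.37333 m along the plane.
The resultant acts 1.85 + 0.123334 = 1.97333 m (along the plate) below the hinge at the top edge, so the moment about the hinge is M = F × 1.97333 = 1768.88 × 1.97333 = 3490.58 kN·m.
A normal force at the bottom, 3.7 m from the hinge, must supply this moment: P = 3490.58/3.7 = 943.4 kN.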